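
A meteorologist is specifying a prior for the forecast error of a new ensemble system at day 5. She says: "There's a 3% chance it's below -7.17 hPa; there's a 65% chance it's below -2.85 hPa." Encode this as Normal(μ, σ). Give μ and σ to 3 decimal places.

The p-quantile of Normal(μ,σ) is μ + z_p·σ, with z_{0.03} = -1.881 and z_{0.65} = 0.3853.
Eliminate σ: μ = (z₂·x₁ − z₁·x₂)/(z₂ − z₁) = (0.3853·-7.17 − (-1.881)·-2.85)/2.266 = -3.585.
Then σ = (x₂ − x₁)/(z₂ − z₁) = (-2.85 − -7.17)/2.266 = 1.906.

μ = -3.585, σ = 1.906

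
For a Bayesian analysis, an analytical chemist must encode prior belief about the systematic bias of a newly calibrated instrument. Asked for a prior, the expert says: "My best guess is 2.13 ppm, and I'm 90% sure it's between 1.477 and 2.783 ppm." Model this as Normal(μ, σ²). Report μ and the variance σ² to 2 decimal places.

μ = 2.13, σ² = 0.16

A symmetric 90% interval runs μ ± z·σ with z = 1.645.
Half-width = 0.653, so σ = 0.653/1.645 = 0.397 and σ² = 0.16.
μ is the stated best guess, 2.13.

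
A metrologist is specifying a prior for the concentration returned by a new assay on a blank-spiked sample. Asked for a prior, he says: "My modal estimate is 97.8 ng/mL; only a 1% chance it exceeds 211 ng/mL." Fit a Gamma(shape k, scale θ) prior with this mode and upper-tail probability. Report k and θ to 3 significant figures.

k ≈ 9.19, θ ≈ 11.9

Gamma(k,θ) with k>1 has mode (k−1)θ, so θ = 97.8/(k−1).
Need P(X < 211) = 0.99 with θ tied to k this way. Start at k = 2, θ = 97.8: P(X<211) ≈ 0.635.
Too low — raise k to concentrate. Iterating converges to k ≈ 9.19.
Then θ = 97.8/(9.19−1) ≈ 11.9.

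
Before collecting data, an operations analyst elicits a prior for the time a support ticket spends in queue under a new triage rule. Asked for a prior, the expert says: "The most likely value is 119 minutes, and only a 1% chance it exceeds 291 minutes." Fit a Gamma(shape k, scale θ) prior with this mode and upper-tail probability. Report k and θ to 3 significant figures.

Gamma(k,θ) with k>1 has mode (k−1)θ, so θ = 119/(k−1).
Need P(X < 291) = 0.99 with θ tied to k this way. Start at k = 2, θ = 119: P(X<291) ≈ 0.701.
Too low — raise k to concentrate. Iterating converges to k ≈ 6.9.
Then θ = 119/(6.9−1) ≈ 20.2.

k ≈ 6.9, θ ≈ 20.2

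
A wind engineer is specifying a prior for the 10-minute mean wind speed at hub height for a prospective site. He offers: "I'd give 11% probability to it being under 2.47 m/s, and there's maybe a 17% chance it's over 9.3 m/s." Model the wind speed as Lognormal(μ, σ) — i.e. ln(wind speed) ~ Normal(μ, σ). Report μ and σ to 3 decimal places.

μ ≈ 1.650, σ ≈ 0.608

If T ~ Lognormal(μ,σ) then ln T ~ Normal(μ,σ), so the p-quantile of ln T is μ + z_p·σ.
ln(2.47) = 0.9042 and ln(9.3) = 2.23; z_{0.11} = -1.227, z_{0.83} = 0.9542.
σ = (2.23 − 0.9042)/(0.9542 − (-1.227)) = 0.608.
μ = 0.9042 − (-1.227)·0.608 = 1.650.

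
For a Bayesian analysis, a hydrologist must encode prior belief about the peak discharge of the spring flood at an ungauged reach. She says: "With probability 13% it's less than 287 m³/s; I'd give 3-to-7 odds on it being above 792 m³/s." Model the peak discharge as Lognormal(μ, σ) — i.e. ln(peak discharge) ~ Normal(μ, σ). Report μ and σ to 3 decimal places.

If T ~ Lognormal(μ,σ) then ln T ~ Normal(μ,σ), so the p-quantile of ln T is μ + z_p·σ.
ln(287) = 5.659 and ln(792) = 6.675; z_{0.13} = -1.126, z_{0.7} = 0.5244.
σ = (6.675 − 5.659)/(0.5244 − (-1.126)) = 0.615.
μ = 5.659 − (-1.126)·0.615 = 6.352.

μ ≈ 6.352, σ ≈ 0.615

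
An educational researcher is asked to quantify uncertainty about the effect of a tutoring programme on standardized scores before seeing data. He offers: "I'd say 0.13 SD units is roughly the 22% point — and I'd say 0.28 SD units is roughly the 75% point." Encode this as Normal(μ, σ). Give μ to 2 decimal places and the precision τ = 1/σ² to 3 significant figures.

For Normal(μ,σ), the p-quantile is μ + z_p·σ. Here z_{0.22} = -0.7722, z_{0.75} = 0.6745.
So 0.13 = μ − 0.7722σ and 0.28 = μ + 0.6745σ.
Subtracting: σ = (0.28 − 0.13)/(0.6745 − (-0.7722)) = 0.10.
Then μ = 0.13 − (-0.7722)·0.10 = 0.21.
Precision τ = 1/σ² = 1/0.1037² = 93.

μ = 0.21, τ = 93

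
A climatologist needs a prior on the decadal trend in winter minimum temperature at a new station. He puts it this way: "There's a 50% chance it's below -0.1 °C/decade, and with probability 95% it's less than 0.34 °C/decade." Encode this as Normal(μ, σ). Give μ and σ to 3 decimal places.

μ = -0.100, σ = 0.268

The p-quantile of Normal(μ,σ) is μ + z_p·σ, with z_{0.5} = 0 and z_{0.95} = 1.645.
Eliminate σ: μ = (z₂·x₁ − z₁·x₂)/(z₂ − z₁) = (1.645·-0.1 − (0)·0.34)/1.645 = -0.100.
Then σ = (x₂ − x₁)/(z₂ − z₁) = (0.34 − -0.1)/1.645 = 0.268.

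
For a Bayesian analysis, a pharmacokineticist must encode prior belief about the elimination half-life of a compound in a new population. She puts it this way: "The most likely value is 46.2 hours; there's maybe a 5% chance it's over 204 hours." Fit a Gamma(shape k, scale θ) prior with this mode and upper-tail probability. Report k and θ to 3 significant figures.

Gamma(k,θ) with k>1 has mode (k−1)θ, so θ = 46.2/(k−1).
Need P(X < 204) = 0.95 with θ tied to k this way. Start at k = 2, θ = 46.2: P(X<204) ≈ 0.935.
Too low — raise k to concentrate. Iterating converges to k ≈ 2.12.
Then θ = 46.2/(2.12−1) ≈ 41.4.

k ≈ 2.12, θ ≈ 41.4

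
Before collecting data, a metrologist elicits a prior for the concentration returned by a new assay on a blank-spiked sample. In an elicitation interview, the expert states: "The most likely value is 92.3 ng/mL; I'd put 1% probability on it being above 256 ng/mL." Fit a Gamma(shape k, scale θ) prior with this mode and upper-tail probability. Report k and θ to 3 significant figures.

k ≈ 5.41, θ ≈ 20.9

Gamma(k,θ) with k>1 has mode (k−1)θ, so θ = 92.3/(k−1).
Need P(X < 256) = 0.99 with θ tied to k this way. Start at k = 2, θ = 92.3: P(X<256) ≈ 0.764.
Too low — raise k to concentrate. Iterating converges to k ≈ 5.41.
Then θ = 92.3/(5.41−1) ≈ 20.9.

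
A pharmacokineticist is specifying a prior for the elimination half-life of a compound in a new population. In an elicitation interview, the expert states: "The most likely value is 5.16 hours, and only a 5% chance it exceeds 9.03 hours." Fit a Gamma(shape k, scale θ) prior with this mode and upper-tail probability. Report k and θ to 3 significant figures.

k ≈ 9.91, θ ≈ 0.579

Gamma(k,θ) with k>1 has mode (k−1)θ, so θ = 5.16/(k−1).
Need P(X < 9.03) = 0.95 with θ tied to k this way. Start at k = 2, θ = 5.16: P(X<9.03) ≈ 0.522.
Too low — raise k to concentrate. Iterating converges to k ≈ 9.91.
Then θ = 5.16/(9.91−1) ≈ 0.579.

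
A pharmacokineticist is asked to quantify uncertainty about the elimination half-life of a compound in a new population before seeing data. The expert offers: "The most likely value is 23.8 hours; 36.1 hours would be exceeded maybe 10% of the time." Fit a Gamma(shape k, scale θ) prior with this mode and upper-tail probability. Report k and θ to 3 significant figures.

Gamma(k,θ) with k>1 has mode (k−1)θ, so θ = 23.8/(k−1).
Need P(X < 36.1) = 0.9 with θ tied to k this way. Start at k = 2, θ = 23.8: P(X<36.1) ≈ 0.448.
Too low — raise k to concentrate. Iterating converges to k ≈ 11.7.
Then θ = 23.8/(11.7−1) ≈ 2.22.

k ≈ 11.7, θ ≈ 2.22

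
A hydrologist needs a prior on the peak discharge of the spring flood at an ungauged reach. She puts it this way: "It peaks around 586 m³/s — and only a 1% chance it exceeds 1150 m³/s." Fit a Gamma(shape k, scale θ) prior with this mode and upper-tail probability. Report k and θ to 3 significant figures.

Gamma(k,θ) with k>1 has mode (k−1)θ, so θ = 586/(k−1).
Need P(X < 1150) = 0.99 with θ tied to k this way. Start at k = 2, θ = 586: P(X<1150) ≈ 0.584.
Too low — raise k to concentrate. Iterating converges to k ≈ 11.8.
Then θ = 586/(11.8−1) ≈ 54.

k ≈ 11.8, θ ≈ 54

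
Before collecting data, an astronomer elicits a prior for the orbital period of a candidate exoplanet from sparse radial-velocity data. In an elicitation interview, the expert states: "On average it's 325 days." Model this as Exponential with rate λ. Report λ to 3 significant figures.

Exponential mean = 1/λ, so λ = 1/325.0 = 0.00308.

λ ≈ 0.00308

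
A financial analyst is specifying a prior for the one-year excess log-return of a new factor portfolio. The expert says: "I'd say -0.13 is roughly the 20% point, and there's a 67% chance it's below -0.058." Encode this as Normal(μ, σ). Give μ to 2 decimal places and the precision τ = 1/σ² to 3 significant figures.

The p-quantile of Normal(μ,σ) is μ + z_p·σ, with z_{0.2} = -0.8416 and z_{0.67} = 0.4399.
Eliminate σ: μ = (z₂·x₁ − z₁·x₂)/(z₂ − z₁) = (0.4399·-0.13 − (-0.8416)·-0.058)/1.282 = -0.08.
Then σ = (x₂ − x₁)/(z₂ − z₁) = (-0.058 − -0.13)/1.282 = 0.06.
Precision τ = 1/σ² = 1/0.05618² = 317.

μ = -0.08, τ = 317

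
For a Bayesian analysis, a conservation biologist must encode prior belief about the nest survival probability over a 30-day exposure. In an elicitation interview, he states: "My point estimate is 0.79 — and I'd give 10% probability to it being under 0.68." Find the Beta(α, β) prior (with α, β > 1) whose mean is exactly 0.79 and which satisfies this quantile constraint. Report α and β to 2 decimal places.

With mean 0.79 fixed, write α = 0.79s, β = 0.21s where s = α+β.
Need P(θ < 0.68) = 0.1 under Beta(0.79s, 0.21s). Normal approximation: (q−m)/√(m(1−m)/s) ≈ z_{0.1} = -1.28, so s ≈ 0.79·0.21·(-1.28)²/(0.68−0.79)² = 22.5.
At s = 22.5: P(θ<0.68) ≈ 0.106. Adjusting to match 0.1 gives s ≈ 23.97.
So α = 0.79·23.97 ≈ 18.94, β = 0.21·23.97 ≈ 5.03.

α ≈ 18.94, β ≈ 5.03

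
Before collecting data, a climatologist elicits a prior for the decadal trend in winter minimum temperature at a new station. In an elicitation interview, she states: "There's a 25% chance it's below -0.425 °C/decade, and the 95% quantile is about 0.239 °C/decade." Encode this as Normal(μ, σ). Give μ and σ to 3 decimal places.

μ = -0.232, σ = 0.286

For Normal(μ,σ), the p-quantile is μ + z_p·σ. Here z_{0.25} = -0.6745, z_{0.95} = 1.645.
So -0.425 = μ − 0.6745σ and 0.239 = μ + 1.645σ.
Subtracting: σ = (0.239 − -0.425)/(1.645 − (-0.6745)) = 0.286.
Then μ = -0.425 − (-0.6745)·0.286 = -0.232.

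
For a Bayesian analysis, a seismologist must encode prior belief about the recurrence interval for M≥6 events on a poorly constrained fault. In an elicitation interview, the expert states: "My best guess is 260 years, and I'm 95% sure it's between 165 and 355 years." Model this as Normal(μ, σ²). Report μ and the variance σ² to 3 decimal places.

μ = 260.000, σ² = 2349.368

A symmetric 95% interval runs μ ± z·σ with z = 1.96.
Half-width = 95, so σ = 95/1.96 = 48.4703 and σ² = 2349.368.
μ is the stated best guess, 260.000.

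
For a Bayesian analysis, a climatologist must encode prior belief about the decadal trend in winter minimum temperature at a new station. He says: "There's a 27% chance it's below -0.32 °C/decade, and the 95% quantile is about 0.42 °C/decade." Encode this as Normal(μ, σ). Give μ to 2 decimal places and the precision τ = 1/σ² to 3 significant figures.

For Normal(μ,σ), the p-quantile is μ + z_p·σ. Here z_{0.27} = -0.6128, z_{0.95} = 1.645.
So -0.32 = μ − 0.6128σ and 0.42 = μ + 1.645σ.
Subtracting: σ = (0.42 − -0.32)/(1.645 − (-0.6128)) = 0.33.
Then μ = -0.32 − (-0.6128)·0.33 = -0.12.
Precision τ = 1/σ² = 1/0.3278² = 9.31.

μ = -0.12, τ = 9.31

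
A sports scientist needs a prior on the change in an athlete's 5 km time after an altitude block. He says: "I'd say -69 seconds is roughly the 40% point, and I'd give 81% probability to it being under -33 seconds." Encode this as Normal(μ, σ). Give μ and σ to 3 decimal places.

μ = -60.938, σ = 31.823

The p-quantile of Normal(μ,σ) is μ + z_p·σ, with z_{0.4} = -0.2533 and z_{0.81} = 0.8779.
Eliminate σ: μ = (z₂·x₁ − z₁·x₂)/(z₂ − z₁) = (0.8779·-69 − (-0.2533)·-33)/1.131 = -60.938.
Then σ = (x₂ − x₁)/(z₂ − z₁) = (-33 − -69)/1.131 = 31.823.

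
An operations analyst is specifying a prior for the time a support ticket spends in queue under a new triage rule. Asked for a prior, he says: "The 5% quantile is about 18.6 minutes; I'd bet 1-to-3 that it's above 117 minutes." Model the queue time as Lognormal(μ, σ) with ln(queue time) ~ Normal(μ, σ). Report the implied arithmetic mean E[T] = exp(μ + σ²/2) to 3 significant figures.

If T ~ Lognormal(μ,σ) then ln T ~ Normal(μ,σ), so the p-quantile of ln T is μ + z_p·σ.
ln(18.6) = 2.923 and ln(117) = 4.762; z_{0.05} = -1.645, z_{0.75} = 0.6745.
σ = (4.762 − 2.923)/(0.6745 − (-1.645)) = 0.793.
μ = 2.923 − (-1.645)·0.793 = 4.227.
E[T] = exp(μ + σ²/2) = exp(4.227 + 0.3143) = 93.9 minutes.

E[T] ≈ 93.9 minutes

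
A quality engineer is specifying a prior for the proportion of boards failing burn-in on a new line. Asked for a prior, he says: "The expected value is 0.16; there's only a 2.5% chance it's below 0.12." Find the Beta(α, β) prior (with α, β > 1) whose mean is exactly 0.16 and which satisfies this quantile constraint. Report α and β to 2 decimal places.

α ≈ 45.97, β ≈ 241.36

With mean 0.16 fixed, write α = 0.16s, β = 0.84s where s = α+β.
Need P(θ < 0.12) = 0.025 under Beta(0.16s, 0.84s). Normal approximation: (q−m)/√(m(1−m)/s) ≈ z_{0.025} = -1.96, so s ≈ 0.16·0.84·(-1.96)²/(0.12−0.16)² = 322.7.
At s = 322.7: P(θ<0.12) ≈ 0.019. Adjusting to match 0.025 gives s ≈ 287.34.
So α = 0.16·287.34 ≈ 45.97, β = 0.84·287.34 ≈ 241.36.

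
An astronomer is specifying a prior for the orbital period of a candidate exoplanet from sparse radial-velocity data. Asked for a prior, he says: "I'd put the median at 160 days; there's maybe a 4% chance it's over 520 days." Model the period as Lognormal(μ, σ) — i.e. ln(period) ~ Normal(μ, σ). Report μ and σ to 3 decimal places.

μ ≈ 5.075, σ ≈ 0.673

If T ~ Lognormal(μ,σ) then ln T ~ Normal(μ,σ), so the p-quantile of ln T is μ + z_p·σ.
ln(160) = 5.075 and ln(520) = 6.254; z_{0.5} = 0, z_{0.96} = 1.751.
σ = (6.254 − 5.075)/(1.751 − (0)) = 0.673.
μ = 5.075 − (0)·0.673 = 5.075.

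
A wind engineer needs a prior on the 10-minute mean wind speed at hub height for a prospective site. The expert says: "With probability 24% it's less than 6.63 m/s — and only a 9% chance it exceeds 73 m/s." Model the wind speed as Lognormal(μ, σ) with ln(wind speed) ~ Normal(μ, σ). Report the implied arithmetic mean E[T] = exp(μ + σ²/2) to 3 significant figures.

If T ~ Lognormal(μ,σ) then ln T ~ Normal(μ,σ), so the p-quantile of ln T is μ + z_p·σ.
ln(6.63) = 1.892 and ln(73) = 4.29; z_{0.24} = -0.7063, z_{0.91} = 1.341.
σ = (4.29 − 1.892)/(1.341 − (-0.7063)) = 1.172.
μ = 1.892 − (-0.7063)·1.172 = 2.719.
E[T] = exp(μ + σ²/2) = exp(2.719 + 0.6866) = 30.1 m/s.

E[T] ≈ 30.1 m/s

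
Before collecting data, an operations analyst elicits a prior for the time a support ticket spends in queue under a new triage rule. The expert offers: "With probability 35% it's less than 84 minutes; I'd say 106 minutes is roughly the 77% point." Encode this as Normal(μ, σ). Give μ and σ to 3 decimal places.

The p-quantile of Normal(μ,σ) is μ + z_p·σ, with z_{0.35} = -0.3853 and z_{0.77} = 0.7388.
Eliminate σ: μ = (z₂·x₁ − z₁·x₂)/(z₂ − z₁) = (0.7388·84 − (-0.3853)·106)/1.124 = 91.541.
Then σ = (x₂ − x₁)/(z₂ − z₁) = (106 − 84)/1.124 = 19.570.

μ = 91.541, σ = 19.570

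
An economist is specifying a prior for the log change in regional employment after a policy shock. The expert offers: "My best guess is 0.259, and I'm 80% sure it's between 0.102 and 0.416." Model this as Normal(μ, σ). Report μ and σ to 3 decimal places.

μ = 0.259, σ = 0.123

A symmetric 80% interval runs μ ± z·σ with z = 1.282.
Half-width = 0.157, so σ = 0.157/1.282 = 0.123.
μ is the stated best guess, 0.259.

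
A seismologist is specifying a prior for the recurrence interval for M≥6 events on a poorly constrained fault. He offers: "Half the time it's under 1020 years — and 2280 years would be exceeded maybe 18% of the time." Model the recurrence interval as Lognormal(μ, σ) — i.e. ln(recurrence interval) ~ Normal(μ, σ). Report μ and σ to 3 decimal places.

μ ≈ 6.928, σ ≈ 0.879

If T ~ Lognormal(μ,σ) then ln T ~ Normal(μ,σ), so the p-quantile of ln T is μ + z_p·σ.
ln(1020) = 6.928 and ln(2280) = 7.732; z_{0.5} = 0, z_{0.82} = 0.9154.
σ = (7.732 − 6.928)/(0.9154 − (0)) = 0.879.
μ = 6.928 − (0)·0.879 = 6.928.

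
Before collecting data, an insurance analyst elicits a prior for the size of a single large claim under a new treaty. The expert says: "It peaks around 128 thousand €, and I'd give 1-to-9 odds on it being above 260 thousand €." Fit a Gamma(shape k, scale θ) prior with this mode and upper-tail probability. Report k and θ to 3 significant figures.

k ≈ 4.82, θ ≈ 33.5

Gamma(k,θ) with k>1 has mode (k−1)θ, so θ = 128/(k−1).
Need P(X < 260) = 0.9 with θ tied to k this way. Start at k = 2, θ = 128: P(X<260) ≈ 0.602.
Too low — raise k to concentrate. Iterating converges to k ≈ 4.82.
Then θ = 128/(4.82−1) ≈ 33.5.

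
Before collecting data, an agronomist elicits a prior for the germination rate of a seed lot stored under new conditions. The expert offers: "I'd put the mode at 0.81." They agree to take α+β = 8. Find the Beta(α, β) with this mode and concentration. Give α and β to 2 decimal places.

α = 5.86, β = 2.14

For α,β > 1 the Beta mode is (α−1)/(α+β−2). With α+β = 8, the mode is (α−1)/6.
Set (α−1)/6 = 0.81 → α = 1 + 0.81·6 = 5.86.
β = 8 − α = 2.14.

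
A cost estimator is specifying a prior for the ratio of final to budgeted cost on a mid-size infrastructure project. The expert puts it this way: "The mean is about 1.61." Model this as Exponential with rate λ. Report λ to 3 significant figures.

λ ≈ 0.621

Exponential mean = 1/λ, so λ = 1/1.61 = 0.621.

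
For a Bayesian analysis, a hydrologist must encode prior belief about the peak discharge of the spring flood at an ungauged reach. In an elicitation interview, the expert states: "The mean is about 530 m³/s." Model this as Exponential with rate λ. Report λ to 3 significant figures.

λ ≈ 0.00189

Exponential mean = 1/λ, so λ = 1/530.0 = 0.00189.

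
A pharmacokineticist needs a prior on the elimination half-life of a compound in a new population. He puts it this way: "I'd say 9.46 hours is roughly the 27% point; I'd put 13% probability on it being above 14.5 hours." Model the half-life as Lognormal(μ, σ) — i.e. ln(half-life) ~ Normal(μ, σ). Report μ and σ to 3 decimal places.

μ ≈ 2.398, σ ≈ 0.246

If T ~ Lognormal(μ,σ) then ln T ~ Normal(μ,σ), so the p-quantile of ln T is μ + z_p·σ.
ln(9.46) = 2.247 and ln(14.5) = 2.674; z_{0.27} = -0.6128, z_{0.87} = 1.126.
σ = (2.674 − 2.247)/(1.126 − (-0.6128)) = 0.246.
μ = 2.247 − (-0.6128)·0.246 = 2.398.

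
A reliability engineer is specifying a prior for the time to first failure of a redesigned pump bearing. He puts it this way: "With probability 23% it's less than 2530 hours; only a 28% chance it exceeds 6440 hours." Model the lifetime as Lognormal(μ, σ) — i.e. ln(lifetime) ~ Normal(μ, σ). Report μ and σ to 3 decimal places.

μ ≈ 8.358, σ ≈ 0.707

If T ~ Lognormal(μ,σ) then ln T ~ Normal(μ,σ), so the p-quantile of ln T is μ + z_p·σ.
ln(2530) = 7.836 and ln(6440) = 8.77; z_{0.23} = -0.7388, z_{0.72} = 0.5828.
σ = (8.77 − 7.836)/(0.5828 − (-0.7388)) = 0.707.
μ = 7.836 − (-0.7388)·0.707 = 8.358.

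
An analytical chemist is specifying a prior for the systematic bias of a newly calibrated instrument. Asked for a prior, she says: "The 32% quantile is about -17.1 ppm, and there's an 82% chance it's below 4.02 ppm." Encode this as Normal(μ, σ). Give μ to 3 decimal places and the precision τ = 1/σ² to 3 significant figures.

The p-quantile of Normal(μ,σ) is μ + z_p·σ, with z_{0.32} = -0.4677 and z_{0.82} = 0.9154.
Eliminate σ: μ = (z₂·x₁ − z₁·x₂)/(z₂ − z₁) = (0.9154·-17.1 − (-0.4677)·4.02)/1.383 = -9.958.
Then σ = (x₂ − x₁)/(z₂ − z₁) = (4.02 − -17.1)/1.383 = 15.270.
Precision τ = 1/σ² = 1/15.27² = 0.00429.

μ = -9.958, τ = 0.00429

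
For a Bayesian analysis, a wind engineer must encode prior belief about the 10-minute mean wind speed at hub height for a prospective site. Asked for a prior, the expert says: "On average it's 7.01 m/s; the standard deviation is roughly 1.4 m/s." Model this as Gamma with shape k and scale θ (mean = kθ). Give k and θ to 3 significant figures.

k ≈ 25.1, θ ≈ 0.28

For Gamma(k, scale θ): mean = kθ, variance = kθ², so CV = 1/√k.
CV = SD/mean = 1.4/7.01 = 0.1997, hence k = 1/CV² = 25.1.
Then θ = mean/k = 7.01/25.1 = 0.28.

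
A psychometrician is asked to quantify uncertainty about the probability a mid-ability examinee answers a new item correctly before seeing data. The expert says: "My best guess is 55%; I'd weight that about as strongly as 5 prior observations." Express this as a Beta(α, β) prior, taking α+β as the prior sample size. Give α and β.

Under the effective-sample-size interpretation, Beta(α, β) has prior mean α/(α+β) and prior sample size α+β.
So α+β = 5 and α/(α+β) = 0.55, giving α = 0.55·5 = 2.75 and β = 5 − 2.75 = 2.25.

α = 2.75, β = 2.25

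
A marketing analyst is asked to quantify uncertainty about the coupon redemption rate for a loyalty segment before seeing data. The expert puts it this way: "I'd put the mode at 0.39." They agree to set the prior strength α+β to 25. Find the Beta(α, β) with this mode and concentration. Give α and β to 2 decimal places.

For α,β > 1 the Beta mode is (α−1)/(α+β−2). With α+β = 25, the mode is (α−1)/23.
Set (α−1)/23 = 0.39 → α = 1 + 0.39·23 = 9.97.
β = 25 − α = 15.03.

α = 9.97, β = 15.03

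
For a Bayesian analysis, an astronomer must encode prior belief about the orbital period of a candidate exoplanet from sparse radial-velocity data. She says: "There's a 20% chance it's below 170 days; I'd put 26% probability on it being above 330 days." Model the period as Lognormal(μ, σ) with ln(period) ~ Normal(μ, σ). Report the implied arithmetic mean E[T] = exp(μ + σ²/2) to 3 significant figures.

If T ~ Lognormal(μ,σ) then ln T ~ Normal(μ,σ), so the p-quantile of ln T is μ + z_p·σ.
ln(170) = 5.136 and ln(330) = 5.799; z_{0.2} = -0.8416, z_{0.74} = 0.6433.
σ = (5.799 − 5.136)/(0.6433 − (-0.8416)) = 0.447.
μ = 5.136 − (-0.8416)·0.447 = 5.512.
E[T] = exp(μ + σ²/2) = exp(5.512 + 0.0998) = 274 days.

E[T] ≈ 274 days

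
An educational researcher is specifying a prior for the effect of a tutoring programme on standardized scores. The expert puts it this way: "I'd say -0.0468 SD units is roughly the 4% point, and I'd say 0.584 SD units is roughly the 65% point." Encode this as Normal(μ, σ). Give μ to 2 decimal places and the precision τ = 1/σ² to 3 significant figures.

For Normal(μ,σ), the p-quantile is μ + z_p·σ. Here z_{0.04} = -1.751, z_{0.65} = 0.3853.
So -0.0468 = μ − 1.751σ and 0.584 = μ + 0.3853σ.
Subtracting: σ = (0.584 − -0.0468)/(0.3853 − (-1.751)) = 0.30.
Then μ = -0.0468 − (-1.751)·0.30 = 0.47.
Precision τ = 1/σ² = 1/0.2953² = 11.5.

μ = 0.47, τ = 11.5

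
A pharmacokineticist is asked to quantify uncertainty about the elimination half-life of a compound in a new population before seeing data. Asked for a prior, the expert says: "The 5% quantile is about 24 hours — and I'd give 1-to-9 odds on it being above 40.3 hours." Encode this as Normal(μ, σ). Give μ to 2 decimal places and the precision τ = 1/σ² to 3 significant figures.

For Normal(μ,σ), the p-quantile is μ + z_p·σ. Here z_{0.05} = -1.645, z_{0.9} = 1.282.
So 24 = μ − 1.645σ and 40.3 = μ + 1.282σ.
Subtracting: σ = (40.3 − 24)/(1.282 − (-1.645)) = 5.57.
Then μ = 24 − (-1.645)·5.57 = 33.16.
Precision τ = 1/σ² = 1/5.57² = 0.0322.

μ = 33.16, τ = 0.0322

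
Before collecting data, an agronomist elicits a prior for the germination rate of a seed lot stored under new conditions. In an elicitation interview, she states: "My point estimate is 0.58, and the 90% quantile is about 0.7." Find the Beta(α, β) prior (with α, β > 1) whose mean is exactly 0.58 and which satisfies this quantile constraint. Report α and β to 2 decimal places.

With mean 0.58 fixed, write α = 0.58s, β = 0.42s where s = α+β.
Need P(θ < 0.7) = 0.9 under Beta(0.58s, 0.42s). Normal approximation: (q−m)/√(m(1−m)/s) ≈ z_{0.9} = 1.28, so s ≈ 0.58·0.42·(1.28)²/(0.7−0.58)² = 27.8.
At s = 27.8: P(θ<0.7) ≈ 0.904. Adjusting to match 0.9 gives s ≈ 26.80.
So α = 0.58·26.80 ≈ 15.54, β = 0.42·26.80 ≈ 11.26.

α ≈ 15.54, β ≈ 11.26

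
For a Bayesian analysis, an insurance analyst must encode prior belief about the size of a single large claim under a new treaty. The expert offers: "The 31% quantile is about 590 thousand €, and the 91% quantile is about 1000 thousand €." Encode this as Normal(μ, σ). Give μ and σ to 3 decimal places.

For Normal(μ,σ), the p-quantile is μ + z_p·σ. Here z_{0.31} = -0.4959, z_{0.91} = 1.341.
So 590 = μ − 0.4959σ and 1000 = μ + 1.341σ.
Subtracting: σ = (1000 − 590)/(1.341 − (-0.4959)) = 223.238.
Then μ = 590 − (-0.4959)·223.238 = 700.693.

μ = 700.693, σ = 223.238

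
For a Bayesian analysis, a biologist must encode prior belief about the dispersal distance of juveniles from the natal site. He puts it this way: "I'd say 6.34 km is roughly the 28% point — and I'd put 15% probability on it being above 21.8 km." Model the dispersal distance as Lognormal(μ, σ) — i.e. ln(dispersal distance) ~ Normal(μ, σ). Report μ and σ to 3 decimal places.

If T ~ Lognormal(μ,σ) then ln T ~ Normal(μ,σ), so the p-quantile of ln T is μ + z_p·σ.
ln(6.34) = 1.847 and ln(21.8) = 3.082; z_{0.28} = -0.5828, z_{0.85} = 1.036.
σ = (3.082 − 1.847)/(1.036 − (-0.5828)) = 0.763.
μ = 1.847 − (-0.5828)·0.763 = 2.291.

μ ≈ 2.291, σ ≈ 0.763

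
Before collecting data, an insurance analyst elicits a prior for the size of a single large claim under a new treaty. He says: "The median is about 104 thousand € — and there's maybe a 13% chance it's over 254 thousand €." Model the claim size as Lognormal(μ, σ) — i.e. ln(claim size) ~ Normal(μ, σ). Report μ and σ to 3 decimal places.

μ ≈ 4.644, σ ≈ 0.793

If T ~ Lognormal(μ,σ) then ln T ~ Normal(μ,σ), so the p-quantile of ln T is μ + z_p·σ.
ln(104) = 4.644 and ln(254) = 5.537; z_{0.5} = 0, z_{0.87} = 1.126.
σ = (5.537 − 4.644)/(1.126 − (0)) = 0.793.
μ = 4.644 − (0)·0.793 = 4.644.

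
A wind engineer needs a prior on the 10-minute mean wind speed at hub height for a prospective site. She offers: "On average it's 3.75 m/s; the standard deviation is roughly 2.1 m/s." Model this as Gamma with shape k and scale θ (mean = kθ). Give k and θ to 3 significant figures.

k ≈ 3.19, θ ≈ 1.18

For Gamma(k, scale θ): mean = kθ, variance = kθ², so CV = 1/√k.
CV = SD/mean = 2.1/3.75 = 0.56, hence k = 1/CV² = 3.19.
Then θ = mean/k = 3.75/3.19 = 1.18.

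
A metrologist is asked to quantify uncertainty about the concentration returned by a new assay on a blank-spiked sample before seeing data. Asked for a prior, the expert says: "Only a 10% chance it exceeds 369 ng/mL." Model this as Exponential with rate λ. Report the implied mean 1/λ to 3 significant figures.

P(T > 369.0) = e^(−λ·369.0) = 0.1, so λ = −ln(0.1)/369.0 = 0.00624.
Mean = 1/λ = 160 ng/mL.

mean ≈ 160 ng/mL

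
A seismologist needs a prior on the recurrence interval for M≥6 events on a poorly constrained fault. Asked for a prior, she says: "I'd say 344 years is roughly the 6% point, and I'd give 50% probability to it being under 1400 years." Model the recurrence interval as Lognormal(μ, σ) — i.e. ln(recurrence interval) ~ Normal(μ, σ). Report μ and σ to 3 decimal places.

If T ~ Lognormal(μ,σ) then ln T ~ Normal(μ,σ), so the p-quantile of ln T is μ + z_p·σ.
ln(344) = 5.841 and ln(1400) = 7.244; z_{0.06} = -1.555, z_{0.5} = 0.
σ = (7.244 − 5.841)/(0 − (-1.555)) = 0.903.
μ = 5.841 − (-1.555)·0.903 = 7.244.

μ ≈ 7.244, σ ≈ 0.903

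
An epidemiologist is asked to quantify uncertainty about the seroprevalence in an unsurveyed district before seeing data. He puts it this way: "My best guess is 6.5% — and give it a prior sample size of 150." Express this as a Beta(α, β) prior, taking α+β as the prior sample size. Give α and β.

Under the effective-sample-size interpretation, Beta(α, β) has prior mean α/(α+β) and prior sample size α+β.
So α+β = 150 and α/(α+β) = 0.065, giving α = 0.065·150 = 9.75 and β = 150 − 9.75 = 140.25.

α = 9.75, β = 140.25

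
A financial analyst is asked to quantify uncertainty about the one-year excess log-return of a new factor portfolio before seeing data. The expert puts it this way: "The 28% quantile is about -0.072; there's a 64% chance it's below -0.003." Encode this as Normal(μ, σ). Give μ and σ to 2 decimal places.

For Normal(μ,σ), the p-quantile is μ + z_p·σ. Here z_{0.28} = -0.5828, z_{0.64} = 0.3585.
So -0.072 = μ − 0.5828σ and -0.003 = μ + 0.3585σ.
Subtracting: σ = (-0.003 − -0.072)/(0.3585 − (-0.5828)) = 0.07.
Then μ = -0.072 − (-0.5828)·0.07 = -0.03.

μ = -0.03, σ = 0.07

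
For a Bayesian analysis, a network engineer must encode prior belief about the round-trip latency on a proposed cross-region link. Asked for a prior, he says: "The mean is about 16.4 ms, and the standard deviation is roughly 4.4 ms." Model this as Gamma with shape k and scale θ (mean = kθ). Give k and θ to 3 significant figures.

k ≈ 13.9, θ ≈ 1.18

For Gamma(k, scale θ): mean = kθ, variance = kθ², so CV = 1/√k.
CV = SD/mean = 4.4/16.4 = 0.2683, hence k = 1/CV² = 13.9.
Then θ = mean/k = 16.4/13.9 = 1.18.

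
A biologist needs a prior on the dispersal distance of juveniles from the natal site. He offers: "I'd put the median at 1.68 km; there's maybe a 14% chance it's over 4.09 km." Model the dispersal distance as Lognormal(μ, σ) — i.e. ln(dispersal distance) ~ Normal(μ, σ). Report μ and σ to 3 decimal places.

μ ≈ 0.519, σ ≈ 0.824

If T ~ Lognormal(μ,σ) then ln T ~ Normal(μ,σ), so the p-quantile of ln T is μ + z_p·σ.
ln(1.68) = 0.5188 and ln(4.09) = 1.409; z_{0.5} = 0, z_{0.86} = 1.08.
σ = (1.409 − 0.5188)/(1.08 − (0)) = 0.824.
μ = 0.5188 − (0)·0.824 = 0.519.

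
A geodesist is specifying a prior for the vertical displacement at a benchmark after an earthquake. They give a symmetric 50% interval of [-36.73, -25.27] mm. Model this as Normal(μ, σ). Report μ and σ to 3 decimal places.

μ = -31.000, σ = 8.495

A symmetric 50% interval runs μ ± z·σ with z = 0.6745.
Half-width = 5.73, so σ = 5.73/0.6745 = 8.495.
μ is the interval midpoint, -31.000.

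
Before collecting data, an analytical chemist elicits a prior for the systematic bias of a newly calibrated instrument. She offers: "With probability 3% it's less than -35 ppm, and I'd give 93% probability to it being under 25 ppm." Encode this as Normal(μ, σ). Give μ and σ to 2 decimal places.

μ = -1.38, σ = 17.88

The p-quantile of Normal(μ,σ) is μ + z_p·σ, with z_{0.03} = -1.881 and z_{0.93} = 1.476.
Eliminate σ: μ = (z₂·x₁ − z₁·x₂)/(z₂ − z₁) = (1.476·-35 − (-1.881)·25)/3.357 = -1.38.
Then σ = (x₂ − x₁)/(z₂ − z₁) = (25 − -35)/3.357 = 17.88.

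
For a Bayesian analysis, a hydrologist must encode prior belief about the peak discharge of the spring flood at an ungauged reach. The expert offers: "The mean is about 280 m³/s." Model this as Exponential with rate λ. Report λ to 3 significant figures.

Exponential mean = 1/λ, so λ = 1/280.0 = 0.00357.

λ ≈ 0.00357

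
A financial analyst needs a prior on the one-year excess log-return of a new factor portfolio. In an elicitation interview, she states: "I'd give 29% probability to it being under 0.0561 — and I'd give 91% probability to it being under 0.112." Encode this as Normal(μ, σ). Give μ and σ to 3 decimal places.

The p-quantile of Normal(μ,σ) is μ + z_p·σ, with z_{0.29} = -0.5534 and z_{0.91} = 1.341.
Eliminate σ: μ = (z₂·x₁ − z₁·x₂)/(z₂ − z₁) = (1.341·0.0561 − (-0.5534)·0.112)/1.894 = 0.072.
Then σ = (x₂ − x₁)/(z₂ − z₁) = (0.112 − 0.0561)/1.894 = 0.030.

μ = 0.072, σ = 0.030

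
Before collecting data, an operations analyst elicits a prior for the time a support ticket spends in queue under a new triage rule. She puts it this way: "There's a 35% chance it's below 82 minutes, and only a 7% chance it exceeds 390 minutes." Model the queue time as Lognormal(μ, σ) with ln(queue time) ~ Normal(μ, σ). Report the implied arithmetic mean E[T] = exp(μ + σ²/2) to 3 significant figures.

E[T] ≈ 161 minutes

If T ~ Lognormal(μ,σ) then ln T ~ Normal(μ,σ), so the p-quantile of ln T is μ + z_p·σ.
ln(82) = 4.407 and ln(390) = 5.966; z_{0.35} = -0.3853, z_{0.93} = 1.476.
σ = (5.966 − 4.407)/(1.476 − (-0.3853)) = 0.838.
μ = 4.407 − (-0.3853)·0.838 = 4.730.
E[T] = exp(μ + σ²/2) = exp(4.730 + 0.3510) = 161 minutes.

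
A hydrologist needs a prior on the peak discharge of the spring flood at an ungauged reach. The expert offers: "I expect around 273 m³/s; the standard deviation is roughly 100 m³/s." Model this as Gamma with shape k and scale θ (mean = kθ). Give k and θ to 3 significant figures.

k ≈ 7.45, θ ≈ 36.6

For Gamma(k, scale θ): mean = kθ, variance = kθ², so CV = 1/√k.
CV = SD/mean = 100/273 = 0.3663, hence k = 1/CV² = 7.45.
Then θ = mean/k = 273/7.45 = 36.6.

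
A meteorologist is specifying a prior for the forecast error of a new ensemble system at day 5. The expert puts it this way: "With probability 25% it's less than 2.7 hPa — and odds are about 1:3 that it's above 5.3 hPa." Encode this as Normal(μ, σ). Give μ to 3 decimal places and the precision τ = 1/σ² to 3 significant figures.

The p-quantile of Normal(μ,σ) is μ + z_p·σ, with z_{0.25} = -0.6745 and z_{0.75} = 0.6745.
Eliminate σ: μ = (z₂·x₁ − z₁·x₂)/(z₂ − z₁) = (0.6745·2.7 − (-0.6745)·5.3)/1.349 = 4.000.
Then σ = (x₂ − x₁)/(z₂ − z₁) = (5.3 − 2.7)/1.349 = 1.927.
Precision τ = 1/σ² = 1/1.927² = 0.269.

μ = 4.000, τ = 0.269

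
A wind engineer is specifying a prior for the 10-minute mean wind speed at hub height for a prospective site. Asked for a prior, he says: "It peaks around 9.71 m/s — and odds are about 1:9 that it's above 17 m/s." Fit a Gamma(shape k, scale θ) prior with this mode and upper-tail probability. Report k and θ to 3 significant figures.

Gamma(k,θ) with k>1 has mode (k−1)θ, so θ = 9.71/(k−1).
Need P(X < 17) = 0.9 with θ tied to k this way. Start at k = 2, θ = 9.71: P(X<17) ≈ 0.522.
Too low — raise k to concentrate. Iterating converges to k ≈ 7.05.
Then θ = 9.71/(7.05−1) ≈ 1.6.

k ≈ 7.05, θ ≈ 1.6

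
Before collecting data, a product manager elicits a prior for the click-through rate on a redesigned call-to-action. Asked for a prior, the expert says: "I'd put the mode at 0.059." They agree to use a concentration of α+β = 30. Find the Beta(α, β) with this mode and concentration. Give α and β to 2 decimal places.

For α,β > 1 the Beta mode is (α−1)/(α+β−2). With α+β = 30, the mode is (α−1)/28.
Set (α−1)/28 = 0.059 → α = 1 + 0.059·28 = 2.65.
β = 30 − α = 27.35.

α = 2.65, β = 27.35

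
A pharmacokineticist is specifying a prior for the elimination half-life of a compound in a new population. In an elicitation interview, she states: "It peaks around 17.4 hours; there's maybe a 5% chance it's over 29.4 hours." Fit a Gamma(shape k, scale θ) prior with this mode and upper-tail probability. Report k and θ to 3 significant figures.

Gamma(k,θ) with k>1 has mode (k−1)θ, so θ = 17.4/(k−1).
Need P(X < 29.4) = 0.95 with θ tied to k this way. Start at k = 2, θ = 17.4: P(X<29.4) ≈ 0.504.
Too low — raise k to concentrate. Iterating converges to k ≈ 11.1.
Then θ = 17.4/(11.1−1) ≈ 1.71.

k ≈ 11.1, θ ≈ 1.71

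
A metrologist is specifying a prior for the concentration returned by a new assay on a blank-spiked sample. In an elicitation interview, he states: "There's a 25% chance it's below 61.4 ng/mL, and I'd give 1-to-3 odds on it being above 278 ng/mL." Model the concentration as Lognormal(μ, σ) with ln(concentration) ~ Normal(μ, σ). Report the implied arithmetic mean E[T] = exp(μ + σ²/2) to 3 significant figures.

E[T] ≈ 244 ng/mL

If T ~ Lognormal(μ,σ) then ln T ~ Normal(μ,σ), so the p-quantile of ln T is μ + z_p·σ.
ln(61.4) = 4.117 and ln(278) = 5.628; z_{0.25} = -0.6745, z_{0.75} = 0.6745.
σ = (5.628 − 4.117)/(0.6745 − (-0.6745)) = 1.120.
μ = 4.117 − (-0.6745)·1.120 = 4.873.
E[T] = exp(μ + σ²/2) = exp(4.873 + 0.6267) = 244 ng/mL.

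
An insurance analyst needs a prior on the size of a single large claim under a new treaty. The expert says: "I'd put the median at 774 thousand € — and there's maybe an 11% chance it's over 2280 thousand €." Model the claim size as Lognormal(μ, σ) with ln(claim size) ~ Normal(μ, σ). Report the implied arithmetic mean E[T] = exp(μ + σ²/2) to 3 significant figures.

If T ~ Lognormal(μ,σ) then ln T ~ Normal(μ,σ), so the p-quantile of ln T is μ + z_p·σ.
ln(774) = 6.652 and ln(2280) = 7.732; z_{0.5} = 0, z_{0.89} = 1.227.
σ = (7.732 − 6.652)/(1.227 − (0)) = 0.881.
μ = 6.652 − (0)·0.881 = 6.652.
E[T] = exp(μ + σ²/2) = exp(6.652 + 0.3879) = 1140 thousand €.

E[T] ≈ 1140 thousand €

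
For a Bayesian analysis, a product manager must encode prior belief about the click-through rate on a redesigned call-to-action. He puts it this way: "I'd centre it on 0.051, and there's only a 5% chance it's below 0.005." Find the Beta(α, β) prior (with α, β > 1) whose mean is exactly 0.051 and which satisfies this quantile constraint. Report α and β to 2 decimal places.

With mean 0.051 fixed, write α = 0.051s, β = 0.949s where s = α+β.
Need P(θ < 0.005) = 0.05 under Beta(0.051s, 0.949s). Normal approximation: (q−m)/√(m(1−m)/s) ≈ z_{0.05} = -1.64, so s ≈ 0.051·0.949·(-1.64)²/(0.005−0.051)² = 61.9.
At s = 61.9: P(θ<0.005) ≈ 0.002. Adjusting to match 0.05 gives s ≈ 25.92.
So α = 0.051·25.92 ≈ 1.32, β = 0.949·25.92 ≈ 24.60.

α ≈ 1.32, β ≈ 24.60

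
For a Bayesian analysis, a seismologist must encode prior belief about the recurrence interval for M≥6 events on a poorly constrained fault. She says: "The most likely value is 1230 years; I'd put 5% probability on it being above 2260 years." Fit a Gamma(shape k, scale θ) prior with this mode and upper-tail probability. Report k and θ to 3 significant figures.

Gamma(k,θ) with k>1 has mode (k−1)θ, so θ = 1230/(k−1).
Need P(X < 2260) = 0.95 with θ tied to k this way. Start at k = 2, θ = 1230: P(X<2260) ≈ 0.548.
Too low — raise k to concentrate. Iterating converges to k ≈ 8.52.
Then θ = 1230/(8.52−1) ≈ 163.

k ≈ 8.52, θ ≈ 163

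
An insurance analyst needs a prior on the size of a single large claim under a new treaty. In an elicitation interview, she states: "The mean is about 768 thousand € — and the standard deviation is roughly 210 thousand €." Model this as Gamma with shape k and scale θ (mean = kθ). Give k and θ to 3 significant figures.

For Gamma(k, scale θ): mean = kθ, variance = kθ², so CV = 1/√k.
CV = SD/mean = 210/768 = 0.2734, hence k = 1/CV² = 13.4.
Then θ = mean/k = 768/13.4 = 57.4.

k ≈ 13.4, θ ≈ 57.4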